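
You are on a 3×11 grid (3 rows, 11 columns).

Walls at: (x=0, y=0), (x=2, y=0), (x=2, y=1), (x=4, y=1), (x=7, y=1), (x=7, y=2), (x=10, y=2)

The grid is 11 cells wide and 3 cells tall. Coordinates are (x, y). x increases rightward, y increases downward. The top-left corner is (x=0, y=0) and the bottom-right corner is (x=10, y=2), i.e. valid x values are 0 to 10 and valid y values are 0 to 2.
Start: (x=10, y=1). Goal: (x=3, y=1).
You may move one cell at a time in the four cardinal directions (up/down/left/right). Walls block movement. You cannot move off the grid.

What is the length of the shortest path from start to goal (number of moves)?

Answer: Shortest path length: 9

Derivation:
BFS from (x=10, y=1) until reaching (x=3, y=1):
  Distance 0: (x=10, y=1)
  Distance 1: (x=10, y=0), (x=9, y=1)
  Distance 2: (x=9, y=0), (x=8, y=1), (x=9, y=2)
  Distance 3: (x=8, y=0), (x=8, y=2)
  Distance 4: (x=7, y=0)
  Distance 5: (x=6, y=0)
  Distance 6: (x=5, y=0), (x=6, y=1)
  Distance 7: (x=4, y=0), (x=5, y=1), (x=6, y=2)
  Distance 8: (x=3, y=0), (x=5, y=2)
  Distance 9: (x=3, y=1), (x=4, y=2)  <- goal reached here
One shortest path (9 moves): (x=10, y=1) -> (x=9, y=1) -> (x=8, y=1) -> (x=8, y=0) -> (x=7, y=0) -> (x=6, y=0) -> (x=5, y=0) -> (x=4, y=0) -> (x=3, y=0) -> (x=3, y=1)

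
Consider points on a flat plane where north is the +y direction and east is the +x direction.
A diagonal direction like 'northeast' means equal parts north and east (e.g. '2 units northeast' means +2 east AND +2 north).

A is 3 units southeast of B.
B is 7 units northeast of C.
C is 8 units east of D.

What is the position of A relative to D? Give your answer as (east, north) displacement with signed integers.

Place D at the origin (east=0, north=0).
  C is 8 units east of D: delta (east=+8, north=+0); C at (east=8, north=0).
  B is 7 units northeast of C: delta (east=+7, north=+7); B at (east=15, north=7).
  A is 3 units southeast of B: delta (east=+3, north=-3); A at (east=18, north=4).
Therefore A relative to D: (east=18, north=4).

Answer: A is at (east=18, north=4) relative to D.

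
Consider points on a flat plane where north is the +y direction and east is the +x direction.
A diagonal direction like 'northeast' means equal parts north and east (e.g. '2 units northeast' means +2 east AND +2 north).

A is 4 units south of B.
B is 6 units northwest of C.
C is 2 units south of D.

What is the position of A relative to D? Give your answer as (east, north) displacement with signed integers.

Answer: A is at (east=-6, north=0) relative to D.

Derivation:
Place D at the origin (east=0, north=0).
  C is 2 units south of D: delta (east=+0, north=-2); C at (east=0, north=-2).
  B is 6 units northwest of C: delta (east=-6, north=+6); B at (east=-6, north=4).
  A is 4 units south of B: delta (east=+0, north=-4); A at (east=-6, north=0).
Therefore A relative to D: (east=-6, north=0).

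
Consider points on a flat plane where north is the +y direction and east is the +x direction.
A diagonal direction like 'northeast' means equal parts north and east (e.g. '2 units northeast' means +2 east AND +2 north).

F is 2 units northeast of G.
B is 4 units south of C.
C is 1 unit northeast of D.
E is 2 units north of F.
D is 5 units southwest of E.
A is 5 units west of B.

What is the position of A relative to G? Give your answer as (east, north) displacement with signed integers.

Answer: A is at (east=-7, north=-4) relative to G.

Derivation:
Place G at the origin (east=0, north=0).
  F is 2 units northeast of G: delta (east=+2, north=+2); F at (east=2, north=2).
  E is 2 units north of F: delta (east=+0, north=+2); E at (east=2, north=4).
  D is 5 units southwest of E: delta (east=-5, north=-5); D at (east=-3, north=-1).
  C is 1 unit northeast of D: delta (east=+1, north=+1); C at (east=-2, north=0).
  B is 4 units south of C: delta (east=+0, north=-4); B at (east=-2, north=-4).
  A is 5 units west of B: delta (east=-5, north=+0); A at (east=-7, north=-4).
Therefore A relative to G: (east=-7, north=-4).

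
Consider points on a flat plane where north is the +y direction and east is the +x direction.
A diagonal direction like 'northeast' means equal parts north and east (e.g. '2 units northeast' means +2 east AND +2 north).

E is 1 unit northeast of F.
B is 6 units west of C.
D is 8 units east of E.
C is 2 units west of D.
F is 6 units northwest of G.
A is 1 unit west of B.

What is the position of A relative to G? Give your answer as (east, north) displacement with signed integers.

Answer: A is at (east=-6, north=7) relative to G.

Derivation:
Place G at the origin (east=0, north=0).
  F is 6 units northwest of G: delta (east=-6, north=+6); F at (east=-6, north=6).
  E is 1 unit northeast of F: delta (east=+1, north=+1); E at (east=-5, north=7).
  D is 8 units east of E: delta (east=+8, north=+0); D at (east=3, north=7).
  C is 2 units west of D: delta (east=-2, north=+0); C at (east=1, north=7).
  B is 6 units west of C: delta (east=-6, north=+0); B at (east=-5, north=7).
  A is 1 unit west of B: delta (east=-1, north=+0); A at (east=-6, north=7).
Therefore A relative to G: (east=-6, north=7).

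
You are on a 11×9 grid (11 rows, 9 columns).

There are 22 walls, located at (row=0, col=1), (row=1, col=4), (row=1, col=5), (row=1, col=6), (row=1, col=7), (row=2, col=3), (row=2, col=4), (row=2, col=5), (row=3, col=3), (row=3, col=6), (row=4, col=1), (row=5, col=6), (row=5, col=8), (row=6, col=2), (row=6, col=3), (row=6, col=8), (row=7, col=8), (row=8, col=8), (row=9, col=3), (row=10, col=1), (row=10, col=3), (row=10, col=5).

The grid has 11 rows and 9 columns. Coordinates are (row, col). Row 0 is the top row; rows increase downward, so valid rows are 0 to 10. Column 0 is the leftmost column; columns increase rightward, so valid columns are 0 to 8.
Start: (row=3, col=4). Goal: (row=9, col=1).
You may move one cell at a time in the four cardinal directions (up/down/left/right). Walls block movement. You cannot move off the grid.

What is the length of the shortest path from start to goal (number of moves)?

Answer: Shortest path length: 9

Derivation:
BFS from (row=3, col=4) until reaching (row=9, col=1):
  Distance 0: (row=3, col=4)
  Distance 1: (row=3, col=5), (row=4, col=4)
  Distance 2: (row=4, col=3), (row=4, col=5), (row=5, col=4)
  Distance 3: (row=4, col=2), (row=4, col=6), (row=5, col=3), (row=5, col=5), (row=6, col=4)
  Distance 4: (row=3, col=2), (row=4, col=7), (row=5, col=2), (row=6, col=5), (row=7, col=4)
  Distance 5: (row=2, col=2), (row=3, col=1), (row=3, col=7), (row=4, col=8), (row=5, col=1), (row=5, col=7), (row=6, col=6), (row=7, col=3), (row=7, col=5), (row=8, col=4)
  Distance 6: (row=1, col=2), (row=2, col=1), (row=2, col=7), (row=3, col=0), (row=3, col=8), (row=5, col=0), (row=6, col=1), (row=6, col=7), (row=7, col=2), (row=7, col=6), (row=8, col=3), (row=8, col=5), (row=9, col=4)
  Distance 7: (row=0, col=2), (row=1, col=1), (row=1, col=3), (row=2, col=0), (row=2, col=6), (row=2, col=8), (row=4, col=0), (row=6, col=0), (row=7, col=1), (row=7, col=7), (row=8, col=2), (row=8, col=6), (row=9, col=5), (row=10, col=4)
  Distance 8: (row=0, col=3), (row=1, col=0), (row=1, col=8), (row=7, col=0), (row=8, col=1), (row=8, col=7), (row=9, col=2), (row=9, col=6)
  Distance 9: (row=0, col=0), (row=0, col=4), (row=0, col=8), (row=8, col=0), (row=9, col=1), (row=9, col=7), (row=10, col=2), (row=10, col=6)  <- goal reached here
One shortest path (9 moves): (row=3, col=4) -> (row=4, col=4) -> (row=4, col=3) -> (row=4, col=2) -> (row=5, col=2) -> (row=5, col=1) -> (row=6, col=1) -> (row=7, col=1) -> (row=8, col=1) -> (row=9, col=1)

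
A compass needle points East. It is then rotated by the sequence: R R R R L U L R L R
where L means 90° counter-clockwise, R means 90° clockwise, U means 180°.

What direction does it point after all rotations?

Answer: Final heading: South

Derivation:
Start: East
  R (right (90° clockwise)) -> South
  R (right (90° clockwise)) -> West
  R (right (90° clockwise)) -> North
  R (right (90° clockwise)) -> East
  L (left (90° counter-clockwise)) -> North
  U (U-turn (180°)) -> South
  L (left (90° counter-clockwise)) -> East
  R (right (90° clockwise)) -> South
  L (left (90° counter-clockwise)) -> East
  R (right (90° clockwise)) -> South
Final: South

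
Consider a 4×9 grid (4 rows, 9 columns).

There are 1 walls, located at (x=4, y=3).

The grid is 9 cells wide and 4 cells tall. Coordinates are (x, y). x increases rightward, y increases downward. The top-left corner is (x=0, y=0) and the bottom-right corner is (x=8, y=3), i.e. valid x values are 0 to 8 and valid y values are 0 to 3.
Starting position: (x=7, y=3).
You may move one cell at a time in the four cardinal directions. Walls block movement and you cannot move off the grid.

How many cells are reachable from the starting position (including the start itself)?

BFS flood-fill from (x=7, y=3):
  Distance 0: (x=7, y=3)
  Distance 1: (x=7, y=2), (x=6, y=3), (x=8, y=3)
  Distance 2: (x=7, y=1), (x=6, y=2), (x=8, y=2), (x=5, y=3)
  Distance 3: (x=7, y=0), (x=6, y=1), (x=8, y=1), (x=5, y=2)
  Distance 4: (x=6, y=0), (x=8, y=0), (x=5, y=1), (x=4, y=2)
  Distance 5: (x=5, y=0), (x=4, y=1), (x=3, y=2)
  Distance 6: (x=4, y=0), (x=3, y=1), (x=2, y=2), (x=3, y=3)
  Distance 7: (x=3, y=0), (x=2, y=1), (x=1, y=2), (x=2, y=3)
  Distance 8: (x=2, y=0), (x=1, y=1), (x=0, y=2), (x=1, y=3)
  Distance 9: (x=1, y=0), (x=0, y=1), (x=0, y=3)
  Distance 10: (x=0, y=0)
Total reachable: 35 (grid has 35 open cells total)

Answer: Reachable cells: 35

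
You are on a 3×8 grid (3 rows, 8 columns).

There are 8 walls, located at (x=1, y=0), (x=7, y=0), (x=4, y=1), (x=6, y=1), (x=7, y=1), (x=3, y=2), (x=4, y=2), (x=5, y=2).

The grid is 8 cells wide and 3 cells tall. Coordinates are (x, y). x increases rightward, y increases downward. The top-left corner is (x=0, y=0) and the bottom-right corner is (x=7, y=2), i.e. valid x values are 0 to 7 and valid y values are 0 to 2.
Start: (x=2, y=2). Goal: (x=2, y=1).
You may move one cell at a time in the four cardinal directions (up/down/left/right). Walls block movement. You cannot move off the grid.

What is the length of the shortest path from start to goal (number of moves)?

Answer: Shortest path length: 1

Derivation:
BFS from (x=2, y=2) until reaching (x=2, y=1):
  Distance 0: (x=2, y=2)
  Distance 1: (x=2, y=1), (x=1, y=2)  <- goal reached here
One shortest path (1 moves): (x=2, y=2) -> (x=2, y=1)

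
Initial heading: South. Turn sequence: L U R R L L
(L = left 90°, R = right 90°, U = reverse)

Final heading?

Start: South
  L (left (90° counter-clockwise)) -> East
  U (U-turn (180°)) -> West
  R (right (90° clockwise)) -> North
  R (right (90° clockwise)) -> East
  L (left (90° counter-clockwise)) -> North
  L (left (90° counter-clockwise)) -> West
Final: West

Answer: Final heading: West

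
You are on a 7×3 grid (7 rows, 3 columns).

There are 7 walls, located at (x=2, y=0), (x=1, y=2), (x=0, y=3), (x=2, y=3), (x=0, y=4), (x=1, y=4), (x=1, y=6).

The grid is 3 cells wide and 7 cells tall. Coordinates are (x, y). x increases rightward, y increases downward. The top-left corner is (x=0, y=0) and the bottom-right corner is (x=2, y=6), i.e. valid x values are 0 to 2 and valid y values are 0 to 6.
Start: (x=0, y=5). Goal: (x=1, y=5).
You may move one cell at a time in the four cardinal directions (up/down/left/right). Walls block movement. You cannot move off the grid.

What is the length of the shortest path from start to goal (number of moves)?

Answer: Shortest path length: 1

Derivation:
BFS from (x=0, y=5) until reaching (x=1, y=5):
  Distance 0: (x=0, y=5)
  Distance 1: (x=1, y=5), (x=0, y=6)  <- goal reached here
One shortest path (1 moves): (x=0, y=5) -> (x=1, y=5)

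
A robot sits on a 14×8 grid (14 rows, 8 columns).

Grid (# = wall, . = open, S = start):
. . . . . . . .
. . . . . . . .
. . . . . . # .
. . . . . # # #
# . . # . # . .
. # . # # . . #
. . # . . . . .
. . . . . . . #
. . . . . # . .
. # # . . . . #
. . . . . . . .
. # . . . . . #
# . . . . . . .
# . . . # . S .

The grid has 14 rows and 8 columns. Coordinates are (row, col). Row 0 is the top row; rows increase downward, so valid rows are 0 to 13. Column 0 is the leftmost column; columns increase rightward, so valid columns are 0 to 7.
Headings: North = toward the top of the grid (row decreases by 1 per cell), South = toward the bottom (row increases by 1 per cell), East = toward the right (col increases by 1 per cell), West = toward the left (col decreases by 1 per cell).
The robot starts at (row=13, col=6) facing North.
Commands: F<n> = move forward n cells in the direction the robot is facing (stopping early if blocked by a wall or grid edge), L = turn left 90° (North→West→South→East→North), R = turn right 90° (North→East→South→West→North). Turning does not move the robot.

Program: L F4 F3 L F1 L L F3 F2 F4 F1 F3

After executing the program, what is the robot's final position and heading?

Answer: Final position: (row=9, col=5), facing North

Derivation:
Start: (row=13, col=6), facing North
  L: turn left, now facing West
  F4: move forward 1/4 (blocked), now at (row=13, col=5)
  F3: move forward 0/3 (blocked), now at (row=13, col=5)
  L: turn left, now facing South
  F1: move forward 0/1 (blocked), now at (row=13, col=5)
  L: turn left, now facing East
  L: turn left, now facing North
  F3: move forward 3, now at (row=10, col=5)
  F2: move forward 1/2 (blocked), now at (row=9, col=5)
  F4: move forward 0/4 (blocked), now at (row=9, col=5)
  F1: move forward 0/1 (blocked), now at (row=9, col=5)
  F3: move forward 0/3 (blocked), now at (row=9, col=5)
Final: (row=9, col=5), facing North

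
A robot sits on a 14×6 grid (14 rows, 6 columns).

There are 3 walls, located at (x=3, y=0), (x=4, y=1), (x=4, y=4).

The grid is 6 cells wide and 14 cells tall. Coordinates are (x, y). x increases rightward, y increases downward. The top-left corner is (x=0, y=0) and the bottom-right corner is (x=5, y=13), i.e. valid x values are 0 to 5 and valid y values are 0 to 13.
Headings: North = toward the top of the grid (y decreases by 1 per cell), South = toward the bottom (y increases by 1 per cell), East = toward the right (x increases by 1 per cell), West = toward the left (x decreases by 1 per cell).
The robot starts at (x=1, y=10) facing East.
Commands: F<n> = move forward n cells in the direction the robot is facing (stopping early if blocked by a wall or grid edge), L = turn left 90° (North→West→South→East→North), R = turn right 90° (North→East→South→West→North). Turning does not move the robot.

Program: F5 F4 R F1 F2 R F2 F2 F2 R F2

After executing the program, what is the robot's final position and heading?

Start: (x=1, y=10), facing East
  F5: move forward 4/5 (blocked), now at (x=5, y=10)
  F4: move forward 0/4 (blocked), now at (x=5, y=10)
  R: turn right, now facing South
  F1: move forward 1, now at (x=5, y=11)
  F2: move forward 2, now at (x=5, y=13)
  R: turn right, now facing West
  F2: move forward 2, now at (x=3, y=13)
  F2: move forward 2, now at (x=1, y=13)
  F2: move forward 1/2 (blocked), now at (x=0, y=13)
  R: turn right, now facing North
  F2: move forward 2, now at (x=0, y=11)
Final: (x=0, y=11), facing North

Answer: Final position: (x=0, y=11), facing North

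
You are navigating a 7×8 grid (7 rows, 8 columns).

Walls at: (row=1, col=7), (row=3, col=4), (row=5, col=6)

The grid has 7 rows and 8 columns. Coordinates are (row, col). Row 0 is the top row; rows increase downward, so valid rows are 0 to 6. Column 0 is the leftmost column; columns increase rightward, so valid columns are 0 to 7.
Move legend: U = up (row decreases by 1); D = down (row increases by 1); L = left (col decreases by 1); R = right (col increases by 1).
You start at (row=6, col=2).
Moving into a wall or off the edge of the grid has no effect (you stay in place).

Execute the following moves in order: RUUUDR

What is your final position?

Answer: Final position: (row=4, col=4)

Derivation:
Start: (row=6, col=2)
  R (right): (row=6, col=2) -> (row=6, col=3)
  U (up): (row=6, col=3) -> (row=5, col=3)
  U (up): (row=5, col=3) -> (row=4, col=3)
  U (up): (row=4, col=3) -> (row=3, col=3)
  D (down): (row=3, col=3) -> (row=4, col=3)
  R (right): (row=4, col=3) -> (row=4, col=4)
Final: (row=4, col=4)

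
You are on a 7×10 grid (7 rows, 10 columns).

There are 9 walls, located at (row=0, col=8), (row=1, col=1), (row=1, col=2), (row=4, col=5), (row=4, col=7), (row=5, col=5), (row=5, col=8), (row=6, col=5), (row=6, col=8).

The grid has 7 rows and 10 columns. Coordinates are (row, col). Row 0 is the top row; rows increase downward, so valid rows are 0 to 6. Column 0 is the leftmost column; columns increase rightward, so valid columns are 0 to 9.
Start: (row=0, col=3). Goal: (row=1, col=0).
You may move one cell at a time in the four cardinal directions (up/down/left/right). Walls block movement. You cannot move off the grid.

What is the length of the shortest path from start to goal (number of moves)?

BFS from (row=0, col=3) until reaching (row=1, col=0):
  Distance 0: (row=0, col=3)
  Distance 1: (row=0, col=2), (row=0, col=4), (row=1, col=3)
  Distance 2: (row=0, col=1), (row=0, col=5), (row=1, col=4), (row=2, col=3)
  Distance 3: (row=0, col=0), (row=0, col=6), (row=1, col=5), (row=2, col=2), (row=2, col=4), (row=3, col=3)
  Distance 4: (row=0, col=7), (row=1, col=0), (row=1, col=6), (row=2, col=1), (row=2, col=5), (row=3, col=2), (row=3, col=4), (row=4, col=3)  <- goal reached here
One shortest path (4 moves): (row=0, col=3) -> (row=0, col=2) -> (row=0, col=1) -> (row=0, col=0) -> (row=1, col=0)

Answer: Shortest path length: 4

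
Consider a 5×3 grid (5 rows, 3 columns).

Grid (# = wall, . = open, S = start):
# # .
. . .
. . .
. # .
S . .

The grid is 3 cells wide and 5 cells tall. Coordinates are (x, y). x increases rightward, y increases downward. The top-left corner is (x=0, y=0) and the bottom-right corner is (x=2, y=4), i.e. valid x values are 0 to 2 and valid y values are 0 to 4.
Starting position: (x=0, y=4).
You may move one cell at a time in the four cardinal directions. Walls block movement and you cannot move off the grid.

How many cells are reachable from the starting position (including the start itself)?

BFS flood-fill from (x=0, y=4):
  Distance 0: (x=0, y=4)
  Distance 1: (x=0, y=3), (x=1, y=4)
  Distance 2: (x=0, y=2), (x=2, y=4)
  Distance 3: (x=0, y=1), (x=1, y=2), (x=2, y=3)
  Distance 4: (x=1, y=1), (x=2, y=2)
  Distance 5: (x=2, y=1)
  Distance 6: (x=2, y=0)
Total reachable: 12 (grid has 12 open cells total)

Answer: Reachable cells: 12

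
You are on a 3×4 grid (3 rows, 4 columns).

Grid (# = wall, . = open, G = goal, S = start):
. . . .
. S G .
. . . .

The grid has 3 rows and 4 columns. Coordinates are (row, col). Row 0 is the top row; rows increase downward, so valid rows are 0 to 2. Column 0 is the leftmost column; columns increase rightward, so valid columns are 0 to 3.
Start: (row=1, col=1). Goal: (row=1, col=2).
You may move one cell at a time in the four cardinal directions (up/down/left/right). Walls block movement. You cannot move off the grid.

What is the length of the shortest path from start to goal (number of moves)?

BFS from (row=1, col=1) until reaching (row=1, col=2):
  Distance 0: (row=1, col=1)
  Distance 1: (row=0, col=1), (row=1, col=0), (row=1, col=2), (row=2, col=1)  <- goal reached here
One shortest path (1 moves): (row=1, col=1) -> (row=1, col=2)

Answer: Shortest path length: 1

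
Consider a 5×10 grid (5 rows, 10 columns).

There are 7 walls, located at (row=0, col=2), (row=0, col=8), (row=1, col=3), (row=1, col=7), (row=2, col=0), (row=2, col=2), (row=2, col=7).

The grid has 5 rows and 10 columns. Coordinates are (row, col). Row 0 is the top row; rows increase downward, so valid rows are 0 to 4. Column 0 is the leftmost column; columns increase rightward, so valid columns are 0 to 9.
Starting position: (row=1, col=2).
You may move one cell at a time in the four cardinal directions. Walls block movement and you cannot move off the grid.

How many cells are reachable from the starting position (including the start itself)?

BFS flood-fill from (row=1, col=2):
  Distance 0: (row=1, col=2)
  Distance 1: (row=1, col=1)
  Distance 2: (row=0, col=1), (row=1, col=0), (row=2, col=1)
  Distance 3: (row=0, col=0), (row=3, col=1)
  Distance 4: (row=3, col=0), (row=3, col=2), (row=4, col=1)
  Distance 5: (row=3, col=3), (row=4, col=0), (row=4, col=2)
  Distance 6: (row=2, col=3), (row=3, col=4), (row=4, col=3)
  Distance 7: (row=2, col=4), (row=3, col=5), (row=4, col=4)
  Distance 8: (row=1, col=4), (row=2, col=5), (row=3, col=6), (row=4, col=5)
  Distance 9: (row=0, col=4), (row=1, col=5), (row=2, col=6), (row=3, col=7), (row=4, col=6)
  Distance 10: (row=0, col=3), (row=0, col=5), (row=1, col=6), (row=3, col=8), (row=4, col=7)
  Distance 11: (row=0, col=6), (row=2, col=8), (row=3, col=9), (row=4, col=8)
  Distance 12: (row=0, col=7), (row=1, col=8), (row=2, col=9), (row=4, col=9)
  Distance 13: (row=1, col=9)
  Distance 14: (row=0, col=9)
Total reachable: 43 (grid has 43 open cells total)

Answer: Reachable cells: 43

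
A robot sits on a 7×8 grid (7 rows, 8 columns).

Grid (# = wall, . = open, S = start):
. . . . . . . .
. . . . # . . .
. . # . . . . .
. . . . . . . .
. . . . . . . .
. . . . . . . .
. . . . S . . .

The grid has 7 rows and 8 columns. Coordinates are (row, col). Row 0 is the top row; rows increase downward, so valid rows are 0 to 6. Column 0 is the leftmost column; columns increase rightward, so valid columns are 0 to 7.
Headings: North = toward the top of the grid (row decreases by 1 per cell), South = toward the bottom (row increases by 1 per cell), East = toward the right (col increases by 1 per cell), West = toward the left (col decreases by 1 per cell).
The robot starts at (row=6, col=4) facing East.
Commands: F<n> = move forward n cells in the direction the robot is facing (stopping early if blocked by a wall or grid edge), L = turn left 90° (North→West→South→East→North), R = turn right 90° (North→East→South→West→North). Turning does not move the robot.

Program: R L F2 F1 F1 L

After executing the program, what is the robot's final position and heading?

Start: (row=6, col=4), facing East
  R: turn right, now facing South
  L: turn left, now facing East
  F2: move forward 2, now at (row=6, col=6)
  F1: move forward 1, now at (row=6, col=7)
  F1: move forward 0/1 (blocked), now at (row=6, col=7)
  L: turn left, now facing North
Final: (row=6, col=7), facing North

Answer: Final position: (row=6, col=7), facing North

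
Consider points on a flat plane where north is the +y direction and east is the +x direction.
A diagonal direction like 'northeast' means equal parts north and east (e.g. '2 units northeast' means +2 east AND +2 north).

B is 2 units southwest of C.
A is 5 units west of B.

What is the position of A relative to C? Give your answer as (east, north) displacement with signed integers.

Answer: A is at (east=-7, north=-2) relative to C.

Derivation:
Place C at the origin (east=0, north=0).
  B is 2 units southwest of C: delta (east=-2, north=-2); B at (east=-2, north=-2).
  A is 5 units west of B: delta (east=-5, north=+0); A at (east=-7, north=-2).
Therefore A relative to C: (east=-7, north=-2).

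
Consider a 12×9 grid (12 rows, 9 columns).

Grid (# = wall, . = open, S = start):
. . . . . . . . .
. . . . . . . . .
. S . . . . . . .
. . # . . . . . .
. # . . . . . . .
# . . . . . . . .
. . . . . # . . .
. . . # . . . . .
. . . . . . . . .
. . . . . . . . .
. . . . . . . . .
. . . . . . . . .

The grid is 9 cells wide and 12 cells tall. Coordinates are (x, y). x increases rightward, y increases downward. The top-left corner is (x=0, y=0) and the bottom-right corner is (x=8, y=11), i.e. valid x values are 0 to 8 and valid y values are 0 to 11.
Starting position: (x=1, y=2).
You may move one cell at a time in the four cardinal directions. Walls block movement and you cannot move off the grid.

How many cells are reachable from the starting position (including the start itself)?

Answer: Reachable cells: 103

Derivation:
BFS flood-fill from (x=1, y=2):
  Distance 0: (x=1, y=2)
  Distance 1: (x=1, y=1), (x=0, y=2), (x=2, y=2), (x=1, y=3)
  Distance 2: (x=1, y=0), (x=0, y=1), (x=2, y=1), (x=3, y=2), (x=0, y=3)
  Distance 3: (x=0, y=0), (x=2, y=0), (x=3, y=1), (x=4, y=2), (x=3, y=3), (x=0, y=4)
  Distance 4: (x=3, y=0), (x=4, y=1), (x=5, y=2), (x=4, y=3), (x=3, y=4)
  Distance 5: (x=4, y=0), (x=5, y=1), (x=6, y=2), (x=5, y=3), (x=2, y=4), (x=4, y=4), (x=3, y=5)
  Distance 6: (x=5, y=0), (x=6, y=1), (x=7, y=2), (x=6, y=3), (x=5, y=4), (x=2, y=5), (x=4, y=5), (x=3, y=6)
  Distance 7: (x=6, y=0), (x=7, y=1), (x=8, y=2), (x=7, y=3), (x=6, y=4), (x=1, y=5), (x=5, y=5), (x=2, y=6), (x=4, y=6)
  Distance 8: (x=7, y=0), (x=8, y=1), (x=8, y=3), (x=7, y=4), (x=6, y=5), (x=1, y=6), (x=2, y=7), (x=4, y=7)
  Distance 9: (x=8, y=0), (x=8, y=4), (x=7, y=5), (x=0, y=6), (x=6, y=6), (x=1, y=7), (x=5, y=7), (x=2, y=8), (x=4, y=8)
  Distance 10: (x=8, y=5), (x=7, y=6), (x=0, y=7), (x=6, y=7), (x=1, y=8), (x=3, y=8), (x=5, y=8), (x=2, y=9), (x=4, y=9)
  Distance 11: (x=8, y=6), (x=7, y=7), (x=0, y=8), (x=6, y=8), (x=1, y=9), (x=3, y=9), (x=5, y=9), (x=2, y=10), (x=4, y=10)
  Distance 12: (x=8, y=7), (x=7, y=8), (x=0, y=9), (x=6, y=9), (x=1, y=10), (x=3, y=10), (x=5, y=10), (x=2, y=11), (x=4, y=11)
  Distance 13: (x=8, y=8), (x=7, y=9), (x=0, y=10), (x=6, y=10), (x=1, y=11), (x=3, y=11), (x=5, y=11)
  Distance 14: (x=8, y=9), (x=7, y=10), (x=0, y=11), (x=6, y=11)
  Distance 15: (x=8, y=10), (x=7, y=11)
  Distance 16: (x=8, y=11)
Total reachable: 103 (grid has 103 open cells total)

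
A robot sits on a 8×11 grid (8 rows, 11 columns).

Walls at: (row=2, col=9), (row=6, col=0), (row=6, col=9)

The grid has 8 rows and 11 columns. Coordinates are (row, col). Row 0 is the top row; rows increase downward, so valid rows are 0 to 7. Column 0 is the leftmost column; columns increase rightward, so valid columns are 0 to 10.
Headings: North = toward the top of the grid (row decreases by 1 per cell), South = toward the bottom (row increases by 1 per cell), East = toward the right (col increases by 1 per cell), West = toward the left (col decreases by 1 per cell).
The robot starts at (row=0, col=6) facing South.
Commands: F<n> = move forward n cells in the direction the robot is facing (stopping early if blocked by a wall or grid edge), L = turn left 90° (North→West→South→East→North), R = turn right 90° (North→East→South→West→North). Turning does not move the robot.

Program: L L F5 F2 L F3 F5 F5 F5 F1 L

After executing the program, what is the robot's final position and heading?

Answer: Final position: (row=0, col=0), facing South

Derivation:
Start: (row=0, col=6), facing South
  L: turn left, now facing East
  L: turn left, now facing North
  F5: move forward 0/5 (blocked), now at (row=0, col=6)
  F2: move forward 0/2 (blocked), now at (row=0, col=6)
  L: turn left, now facing West
  F3: move forward 3, now at (row=0, col=3)
  F5: move forward 3/5 (blocked), now at (row=0, col=0)
  F5: move forward 0/5 (blocked), now at (row=0, col=0)
  F5: move forward 0/5 (blocked), now at (row=0, col=0)
  F1: move forward 0/1 (blocked), now at (row=0, col=0)
  L: turn left, now facing South
Final: (row=0, col=0), facing South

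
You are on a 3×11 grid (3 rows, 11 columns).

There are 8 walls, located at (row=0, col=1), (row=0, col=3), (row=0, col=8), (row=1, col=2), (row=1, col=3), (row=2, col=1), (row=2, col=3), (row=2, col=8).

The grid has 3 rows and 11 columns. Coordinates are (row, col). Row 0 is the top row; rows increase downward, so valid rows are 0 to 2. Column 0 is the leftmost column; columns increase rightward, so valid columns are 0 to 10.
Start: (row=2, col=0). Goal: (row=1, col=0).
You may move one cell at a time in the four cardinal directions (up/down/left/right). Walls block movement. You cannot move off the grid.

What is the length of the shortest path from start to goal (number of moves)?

Answer: Shortest path length: 1

Derivation:
BFS from (row=2, col=0) until reaching (row=1, col=0):
  Distance 0: (row=2, col=0)
  Distance 1: (row=1, col=0)  <- goal reached here
One shortest path (1 moves): (row=2, col=0) -> (row=1, col=0)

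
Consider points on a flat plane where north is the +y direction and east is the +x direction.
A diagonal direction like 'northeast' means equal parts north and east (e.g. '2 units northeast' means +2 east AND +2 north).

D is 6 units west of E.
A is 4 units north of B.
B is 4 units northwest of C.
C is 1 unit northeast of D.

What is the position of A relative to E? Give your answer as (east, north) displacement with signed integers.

Answer: A is at (east=-9, north=9) relative to E.

Derivation:
Place E at the origin (east=0, north=0).
  D is 6 units west of E: delta (east=-6, north=+0); D at (east=-6, north=0).
  C is 1 unit northeast of D: delta (east=+1, north=+1); C at (east=-5, north=1).
  B is 4 units northwest of C: delta (east=-4, north=+4); B at (east=-9, north=5).
  A is 4 units north of B: delta (east=+0, north=+4); A at (east=-9, north=9).
Therefore A relative to E: (east=-9, north=9).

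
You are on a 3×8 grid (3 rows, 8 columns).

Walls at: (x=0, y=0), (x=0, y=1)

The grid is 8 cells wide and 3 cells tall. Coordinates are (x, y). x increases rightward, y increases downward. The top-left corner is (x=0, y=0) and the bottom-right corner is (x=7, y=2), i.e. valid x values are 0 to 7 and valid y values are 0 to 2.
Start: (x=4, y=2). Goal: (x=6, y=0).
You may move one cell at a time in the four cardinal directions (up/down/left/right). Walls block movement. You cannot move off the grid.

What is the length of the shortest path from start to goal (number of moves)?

Answer: Shortest path length: 4

Derivation:
BFS from (x=4, y=2) until reaching (x=6, y=0):
  Distance 0: (x=4, y=2)
  Distance 1: (x=4, y=1), (x=3, y=2), (x=5, y=2)
  Distance 2: (x=4, y=0), (x=3, y=1), (x=5, y=1), (x=2, y=2), (x=6, y=2)
  Distance 3: (x=3, y=0), (x=5, y=0), (x=2, y=1), (x=6, y=1), (x=1, y=2), (x=7, y=2)
  Distance 4: (x=2, y=0), (x=6, y=0), (x=1, y=1), (x=7, y=1), (x=0, y=2)  <- goal reached here
One shortest path (4 moves): (x=4, y=2) -> (x=5, y=2) -> (x=6, y=2) -> (x=6, y=1) -> (x=6, y=0)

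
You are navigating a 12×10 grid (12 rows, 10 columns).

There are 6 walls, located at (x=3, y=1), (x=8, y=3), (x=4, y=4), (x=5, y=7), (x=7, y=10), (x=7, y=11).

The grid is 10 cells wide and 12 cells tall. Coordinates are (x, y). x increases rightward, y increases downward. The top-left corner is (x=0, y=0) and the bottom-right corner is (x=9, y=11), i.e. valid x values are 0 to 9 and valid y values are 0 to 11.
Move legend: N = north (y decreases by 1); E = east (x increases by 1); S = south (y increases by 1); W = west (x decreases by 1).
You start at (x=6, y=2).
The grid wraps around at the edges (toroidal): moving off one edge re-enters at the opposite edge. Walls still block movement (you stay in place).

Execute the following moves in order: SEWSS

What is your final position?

Start: (x=6, y=2)
  S (south): (x=6, y=2) -> (x=6, y=3)
  E (east): (x=6, y=3) -> (x=7, y=3)
  W (west): (x=7, y=3) -> (x=6, y=3)
  S (south): (x=6, y=3) -> (x=6, y=4)
  S (south): (x=6, y=4) -> (x=6, y=5)
Final: (x=6, y=5)

Answer: Final position: (x=6, y=5)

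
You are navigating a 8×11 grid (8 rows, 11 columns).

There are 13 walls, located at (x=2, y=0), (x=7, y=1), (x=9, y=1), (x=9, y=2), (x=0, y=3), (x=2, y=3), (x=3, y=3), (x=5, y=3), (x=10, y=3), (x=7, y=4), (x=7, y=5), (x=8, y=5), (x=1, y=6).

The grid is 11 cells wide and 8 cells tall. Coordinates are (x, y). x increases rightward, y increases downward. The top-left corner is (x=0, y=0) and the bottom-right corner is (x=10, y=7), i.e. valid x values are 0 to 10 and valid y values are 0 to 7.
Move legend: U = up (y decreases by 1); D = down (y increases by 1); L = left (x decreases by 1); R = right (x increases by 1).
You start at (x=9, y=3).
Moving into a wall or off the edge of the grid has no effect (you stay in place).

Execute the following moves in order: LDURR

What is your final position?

Answer: Final position: (x=9, y=3)

Derivation:
Start: (x=9, y=3)
  L (left): (x=9, y=3) -> (x=8, y=3)
  D (down): (x=8, y=3) -> (x=8, y=4)
  U (up): (x=8, y=4) -> (x=8, y=3)
  R (right): (x=8, y=3) -> (x=9, y=3)
  R (right): blocked, stay at (x=9, y=3)
Final: (x=9, y=3)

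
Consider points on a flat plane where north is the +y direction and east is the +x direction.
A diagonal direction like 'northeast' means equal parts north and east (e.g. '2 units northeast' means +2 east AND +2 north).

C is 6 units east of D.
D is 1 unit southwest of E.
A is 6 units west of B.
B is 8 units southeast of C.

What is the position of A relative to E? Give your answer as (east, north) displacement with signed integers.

Place E at the origin (east=0, north=0).
  D is 1 unit southwest of E: delta (east=-1, north=-1); D at (east=-1, north=-1).
  C is 6 units east of D: delta (east=+6, north=+0); C at (east=5, north=-1).
  B is 8 units southeast of C: delta (east=+8, north=-8); B at (east=13, north=-9).
  A is 6 units west of B: delta (east=-6, north=+0); A at (east=7, north=-9).
Therefore A relative to E: (east=7, north=-9).

Answer: A is at (east=7, north=-9) relative to E.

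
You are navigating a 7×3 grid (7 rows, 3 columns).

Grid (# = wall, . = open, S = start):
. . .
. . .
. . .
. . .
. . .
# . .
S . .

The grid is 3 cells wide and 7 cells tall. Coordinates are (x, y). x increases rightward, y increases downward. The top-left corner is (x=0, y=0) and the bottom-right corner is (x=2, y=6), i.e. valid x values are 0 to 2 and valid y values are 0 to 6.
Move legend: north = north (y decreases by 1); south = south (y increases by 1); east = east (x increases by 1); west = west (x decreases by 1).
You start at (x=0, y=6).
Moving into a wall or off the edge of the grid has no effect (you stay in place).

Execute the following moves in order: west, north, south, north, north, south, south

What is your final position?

Start: (x=0, y=6)
  west (west): blocked, stay at (x=0, y=6)
  north (north): blocked, stay at (x=0, y=6)
  south (south): blocked, stay at (x=0, y=6)
  north (north): blocked, stay at (x=0, y=6)
  north (north): blocked, stay at (x=0, y=6)
  south (south): blocked, stay at (x=0, y=6)
  south (south): blocked, stay at (x=0, y=6)
Final: (x=0, y=6)

Answer: Final position: (x=0, y=6)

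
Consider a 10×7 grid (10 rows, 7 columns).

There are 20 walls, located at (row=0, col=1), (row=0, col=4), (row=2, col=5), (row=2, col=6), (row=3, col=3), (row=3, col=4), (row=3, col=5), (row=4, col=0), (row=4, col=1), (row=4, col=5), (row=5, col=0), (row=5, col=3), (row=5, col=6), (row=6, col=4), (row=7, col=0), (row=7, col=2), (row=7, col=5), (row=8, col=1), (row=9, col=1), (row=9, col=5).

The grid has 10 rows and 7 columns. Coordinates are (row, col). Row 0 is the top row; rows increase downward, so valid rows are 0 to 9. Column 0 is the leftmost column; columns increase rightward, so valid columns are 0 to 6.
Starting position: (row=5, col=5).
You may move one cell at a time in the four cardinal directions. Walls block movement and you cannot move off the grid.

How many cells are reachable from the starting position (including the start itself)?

BFS flood-fill from (row=5, col=5):
  Distance 0: (row=5, col=5)
  Distance 1: (row=5, col=4), (row=6, col=5)
  Distance 2: (row=4, col=4), (row=6, col=6)
  Distance 3: (row=4, col=3), (row=7, col=6)
  Distance 4: (row=4, col=2), (row=8, col=6)
  Distance 5: (row=3, col=2), (row=5, col=2), (row=8, col=5), (row=9, col=6)
  Distance 6: (row=2, col=2), (row=3, col=1), (row=5, col=1), (row=6, col=2), (row=8, col=4)
  Distance 7: (row=1, col=2), (row=2, col=1), (row=2, col=3), (row=3, col=0), (row=6, col=1), (row=6, col=3), (row=7, col=4), (row=8, col=3), (row=9, col=4)
  Distance 8: (row=0, col=2), (row=1, col=1), (row=1, col=3), (row=2, col=0), (row=2, col=4), (row=6, col=0), (row=7, col=1), (row=7, col=3), (row=8, col=2), (row=9, col=3)
  Distance 9: (row=0, col=3), (row=1, col=0), (row=1, col=4), (row=9, col=2)
  Distance 10: (row=0, col=0), (row=1, col=5)
  Distance 11: (row=0, col=5), (row=1, col=6)
  Distance 12: (row=0, col=6)
Total reachable: 46 (grid has 50 open cells total)

Answer: Reachable cells: 46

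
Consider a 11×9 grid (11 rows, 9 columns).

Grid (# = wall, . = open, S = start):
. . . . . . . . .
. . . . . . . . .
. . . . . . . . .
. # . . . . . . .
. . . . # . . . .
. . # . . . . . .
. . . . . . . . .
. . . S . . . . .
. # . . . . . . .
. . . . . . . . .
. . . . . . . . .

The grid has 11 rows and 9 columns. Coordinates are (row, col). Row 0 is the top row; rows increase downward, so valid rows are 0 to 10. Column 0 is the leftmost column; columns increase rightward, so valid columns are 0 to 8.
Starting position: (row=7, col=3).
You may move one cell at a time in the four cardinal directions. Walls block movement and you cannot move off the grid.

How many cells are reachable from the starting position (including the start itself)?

Answer: Reachable cells: 95

Derivation:
BFS flood-fill from (row=7, col=3):
  Distance 0: (row=7, col=3)
  Distance 1: (row=6, col=3), (row=7, col=2), (row=7, col=4), (row=8, col=3)
  Distance 2: (row=5, col=3), (row=6, col=2), (row=6, col=4), (row=7, col=1), (row=7, col=5), (row=8, col=2), (row=8, col=4), (row=9, col=3)
  Distance 3: (row=4, col=3), (row=5, col=4), (row=6, col=1), (row=6, col=5), (row=7, col=0), (row=7, col=6), (row=8, col=5), (row=9, col=2), (row=9, col=4), (row=10, col=3)
  Distance 4: (row=3, col=3), (row=4, col=2), (row=5, col=1), (row=5, col=5), (row=6, col=0), (row=6, col=6), (row=7, col=7), (row=8, col=0), (row=8, col=6), (row=9, col=1), (row=9, col=5), (row=10, col=2), (row=10, col=4)
  Distance 5: (row=2, col=3), (row=3, col=2), (row=3, col=4), (row=4, col=1), (row=4, col=5), (row=5, col=0), (row=5, col=6), (row=6, col=7), (row=7, col=8), (row=8, col=7), (row=9, col=0), (row=9, col=6), (row=10, col=1), (row=10, col=5)
  Distance 6: (row=1, col=3), (row=2, col=2), (row=2, col=4), (row=3, col=5), (row=4, col=0), (row=4, col=6), (row=5, col=7), (row=6, col=8), (row=8, col=8), (row=9, col=7), (row=10, col=0), (row=10, col=6)
  Distance 7: (row=0, col=3), (row=1, col=2), (row=1, col=4), (row=2, col=1), (row=2, col=5), (row=3, col=0), (row=3, col=6), (row=4, col=7), (row=5, col=8), (row=9, col=8), (row=10, col=7)
  Distance 8: (row=0, col=2), (row=0, col=4), (row=1, col=1), (row=1, col=5), (row=2, col=0), (row=2, col=6), (row=3, col=7), (row=4, col=8), (row=10, col=8)
  Distance 9: (row=0, col=1), (row=0, col=5), (row=1, col=0), (row=1, col=6), (row=2, col=7), (row=3, col=8)
  Distance 10: (row=0, col=0), (row=0, col=6), (row=1, col=7), (row=2, col=8)
  Distance 11: (row=0, col=7), (row=1, col=8)
  Distance 12: (row=0, col=8)
Total reachable: 95 (grid has 95 open cells total)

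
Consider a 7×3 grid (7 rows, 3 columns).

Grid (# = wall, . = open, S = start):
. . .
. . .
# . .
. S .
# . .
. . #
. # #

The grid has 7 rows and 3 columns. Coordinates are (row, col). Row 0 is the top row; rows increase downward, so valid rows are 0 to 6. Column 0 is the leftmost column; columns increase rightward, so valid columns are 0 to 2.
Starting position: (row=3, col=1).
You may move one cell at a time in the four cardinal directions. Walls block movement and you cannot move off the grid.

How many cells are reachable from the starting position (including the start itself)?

Answer: Reachable cells: 16

Derivation:
BFS flood-fill from (row=3, col=1):
  Distance 0: (row=3, col=1)
  Distance 1: (row=2, col=1), (row=3, col=0), (row=3, col=2), (row=4, col=1)
  Distance 2: (row=1, col=1), (row=2, col=2), (row=4, col=2), (row=5, col=1)
  Distance 3: (row=0, col=1), (row=1, col=0), (row=1, col=2), (row=5, col=0)
  Distance 4: (row=0, col=0), (row=0, col=2), (row=6, col=0)
Total reachable: 16 (grid has 16 open cells total)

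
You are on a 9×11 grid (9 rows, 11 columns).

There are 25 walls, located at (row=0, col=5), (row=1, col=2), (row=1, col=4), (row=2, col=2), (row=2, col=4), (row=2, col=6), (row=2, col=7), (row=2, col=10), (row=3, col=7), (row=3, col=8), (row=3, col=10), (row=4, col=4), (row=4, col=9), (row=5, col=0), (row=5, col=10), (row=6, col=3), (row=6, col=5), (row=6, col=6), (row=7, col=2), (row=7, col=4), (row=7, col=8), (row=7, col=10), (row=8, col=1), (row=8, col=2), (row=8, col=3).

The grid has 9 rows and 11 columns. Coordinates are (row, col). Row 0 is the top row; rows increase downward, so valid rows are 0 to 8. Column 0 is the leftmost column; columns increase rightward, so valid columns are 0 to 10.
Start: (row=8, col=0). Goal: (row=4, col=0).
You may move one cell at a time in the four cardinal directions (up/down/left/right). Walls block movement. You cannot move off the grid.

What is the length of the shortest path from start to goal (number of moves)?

BFS from (row=8, col=0) until reaching (row=4, col=0):
  Distance 0: (row=8, col=0)
  Distance 1: (row=7, col=0)
  Distance 2: (row=6, col=0), (row=7, col=1)
  Distance 3: (row=6, col=1)
  Distance 4: (row=5, col=1), (row=6, col=2)
  Distance 5: (row=4, col=1), (row=5, col=2)
  Distance 6: (row=3, col=1), (row=4, col=0), (row=4, col=2), (row=5, col=3)  <- goal reached here
One shortest path (6 moves): (row=8, col=0) -> (row=7, col=0) -> (row=7, col=1) -> (row=6, col=1) -> (row=5, col=1) -> (row=4, col=1) -> (row=4, col=0)

Answer: Shortest path length: 6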